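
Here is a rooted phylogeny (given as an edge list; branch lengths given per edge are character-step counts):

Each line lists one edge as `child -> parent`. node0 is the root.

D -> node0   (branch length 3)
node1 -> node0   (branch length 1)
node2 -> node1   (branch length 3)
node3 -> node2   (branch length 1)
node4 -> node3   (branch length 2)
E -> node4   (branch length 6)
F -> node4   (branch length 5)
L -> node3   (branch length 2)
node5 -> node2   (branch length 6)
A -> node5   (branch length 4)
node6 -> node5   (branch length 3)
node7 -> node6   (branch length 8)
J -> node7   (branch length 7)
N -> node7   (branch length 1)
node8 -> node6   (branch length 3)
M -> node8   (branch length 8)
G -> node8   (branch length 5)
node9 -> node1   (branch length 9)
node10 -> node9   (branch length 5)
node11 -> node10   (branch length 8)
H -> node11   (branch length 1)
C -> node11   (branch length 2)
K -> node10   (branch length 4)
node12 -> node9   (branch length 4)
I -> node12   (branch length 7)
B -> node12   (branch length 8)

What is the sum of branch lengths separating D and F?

The path runs D → … → MRCA → … → F; the MRCA is the root of the tree.
Branch lengths along that path: 3 + 1 + 3 + 1 + 2 + 5 = 15.

15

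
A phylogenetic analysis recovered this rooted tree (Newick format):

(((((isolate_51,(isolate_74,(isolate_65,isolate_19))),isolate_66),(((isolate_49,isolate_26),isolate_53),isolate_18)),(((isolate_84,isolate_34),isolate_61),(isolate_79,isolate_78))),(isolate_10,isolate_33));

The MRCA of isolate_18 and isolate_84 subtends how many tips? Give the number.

14

The MRCA of isolate_18 and isolate_84 is the node subtending ((((isolate_51,(isolate_74,(isolate_65,isolate_19))),isolate_66),(((isolate_49,isolate_26),isolate_53),isolate_18)),(((isolate_84,isolate_34),isolate_61),(isolate_79,isolate_78))).
That clade contains 14 terminal taxa: isolate_18, isolate_19, isolate_26, isolate_34, isolate_49, isolate_51, isolate_53, isolate_61, isolate_65, isolate_66, isolate_74, isolate_78, isolate_79, isolate_84.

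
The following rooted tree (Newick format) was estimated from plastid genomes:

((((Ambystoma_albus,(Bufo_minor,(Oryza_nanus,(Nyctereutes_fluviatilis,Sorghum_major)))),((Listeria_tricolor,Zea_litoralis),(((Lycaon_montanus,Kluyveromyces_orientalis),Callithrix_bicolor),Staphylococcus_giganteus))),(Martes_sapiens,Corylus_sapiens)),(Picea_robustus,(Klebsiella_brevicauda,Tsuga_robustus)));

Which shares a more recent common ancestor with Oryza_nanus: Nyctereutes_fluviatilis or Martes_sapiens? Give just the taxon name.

The MRCA of Oryza_nanus and Nyctereutes_fluviatilis subtends (Oryza_nanus,(Nyctereutes_fluviatilis,Sorghum_major)) (3 taxa).
The MRCA of Oryza_nanus and Martes_sapiens subtends (((Ambystoma_albus,(Bufo_minor,(Oryza_nanus,(Nyctereutes_fluviatilis,Sorghum_major)))),((Listeria_tricolor,Zea_litoralis),(((Lycaon_montanus,Kluyveromyces_orientalis),Callithrix_bicolor),Staphylococcus_giganteus))),(Martes_sapiens,Corylus_sapiens)) (13 taxa).
The first is nested inside the second, so Oryza_nanus shares a more recent common ancestor with Nyctereutes_fluviatilis.

Nyctereutes_fluviatilis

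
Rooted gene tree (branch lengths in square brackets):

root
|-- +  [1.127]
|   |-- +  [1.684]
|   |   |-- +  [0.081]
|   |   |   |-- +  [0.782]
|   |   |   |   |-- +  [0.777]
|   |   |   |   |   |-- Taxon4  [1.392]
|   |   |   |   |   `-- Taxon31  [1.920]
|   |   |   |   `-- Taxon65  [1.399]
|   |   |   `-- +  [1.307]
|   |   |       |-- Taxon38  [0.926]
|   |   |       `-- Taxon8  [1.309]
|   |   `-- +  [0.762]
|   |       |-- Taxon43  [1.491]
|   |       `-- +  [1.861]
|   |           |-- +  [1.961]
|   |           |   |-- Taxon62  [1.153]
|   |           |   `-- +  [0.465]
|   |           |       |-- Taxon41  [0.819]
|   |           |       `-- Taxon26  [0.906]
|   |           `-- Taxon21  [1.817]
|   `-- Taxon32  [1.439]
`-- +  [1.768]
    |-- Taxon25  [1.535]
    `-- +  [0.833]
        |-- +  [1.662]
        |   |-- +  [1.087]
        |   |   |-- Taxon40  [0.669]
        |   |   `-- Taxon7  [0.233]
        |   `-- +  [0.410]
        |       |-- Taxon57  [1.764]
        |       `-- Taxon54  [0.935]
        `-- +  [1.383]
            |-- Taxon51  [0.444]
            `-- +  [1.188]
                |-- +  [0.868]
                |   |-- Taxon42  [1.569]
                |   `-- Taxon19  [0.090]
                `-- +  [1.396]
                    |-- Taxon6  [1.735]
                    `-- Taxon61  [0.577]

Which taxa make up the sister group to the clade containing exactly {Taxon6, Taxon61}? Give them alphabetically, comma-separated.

The clade containing exactly {Taxon6, Taxon61} attaches to the tree at the node subtending ((Taxon42,Taxon19),(Taxon6,Taxon61)).
The other lineage descending from that same node — the sister group — is (Taxon42,Taxon19); its 2 tips in alphabetical order are the answer.

Taxon19, Taxon42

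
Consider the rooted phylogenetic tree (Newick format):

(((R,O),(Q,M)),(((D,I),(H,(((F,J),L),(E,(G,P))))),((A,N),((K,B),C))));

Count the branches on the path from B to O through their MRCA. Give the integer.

8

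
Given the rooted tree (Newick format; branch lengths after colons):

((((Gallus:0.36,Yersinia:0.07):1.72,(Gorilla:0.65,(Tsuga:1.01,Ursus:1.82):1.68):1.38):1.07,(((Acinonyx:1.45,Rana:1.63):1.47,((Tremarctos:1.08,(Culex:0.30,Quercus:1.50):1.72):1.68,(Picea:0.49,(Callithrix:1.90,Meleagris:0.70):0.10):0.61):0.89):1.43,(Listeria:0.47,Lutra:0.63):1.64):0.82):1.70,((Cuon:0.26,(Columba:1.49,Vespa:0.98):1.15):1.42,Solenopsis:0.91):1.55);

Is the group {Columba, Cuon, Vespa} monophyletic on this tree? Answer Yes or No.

The most recent common ancestor of these taxa subtends (Cuon,(Columba,Vespa)).
That clade has exactly 3 tips — every listed taxon and nothing else — so the group is monophyletic.

Yes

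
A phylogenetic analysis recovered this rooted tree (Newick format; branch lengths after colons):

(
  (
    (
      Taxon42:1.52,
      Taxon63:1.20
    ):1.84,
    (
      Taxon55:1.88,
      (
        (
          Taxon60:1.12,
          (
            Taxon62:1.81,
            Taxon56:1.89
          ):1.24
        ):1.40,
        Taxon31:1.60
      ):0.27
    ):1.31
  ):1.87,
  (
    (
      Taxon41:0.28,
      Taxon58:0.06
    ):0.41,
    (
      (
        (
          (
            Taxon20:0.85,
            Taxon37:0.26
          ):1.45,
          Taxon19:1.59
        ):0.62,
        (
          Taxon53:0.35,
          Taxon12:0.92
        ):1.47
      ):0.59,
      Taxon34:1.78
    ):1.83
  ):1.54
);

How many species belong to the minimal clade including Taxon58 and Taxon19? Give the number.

8

The MRCA of Taxon58 and Taxon19 is the node subtending ((Taxon41,Taxon58),((((Taxon20,Taxon37),Taxon19),(Taxon53,Taxon12)),Taxon34)).
That clade contains 8 terminal taxa: Taxon12, Taxon19, Taxon20, Taxon34, Taxon37, Taxon41, Taxon53, Taxon58.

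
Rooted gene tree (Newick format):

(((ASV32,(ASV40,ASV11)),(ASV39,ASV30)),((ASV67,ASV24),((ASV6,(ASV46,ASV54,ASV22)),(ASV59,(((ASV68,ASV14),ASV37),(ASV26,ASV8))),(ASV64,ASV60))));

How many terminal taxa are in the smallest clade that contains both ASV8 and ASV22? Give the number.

The MRCA of ASV8 and ASV22 is the node subtending ((ASV6,(ASV46,ASV54,ASV22)),(ASV59,(((ASV68,ASV14),ASV37),(ASV26,ASV8))),(ASV64,ASV60)).
That clade contains 12 terminal taxa: ASV14, ASV22, ASV26, ASV37, ASV46, ASV54, ASV59, ASV6, ASV60, ASV64, ASV68, ASV8.

12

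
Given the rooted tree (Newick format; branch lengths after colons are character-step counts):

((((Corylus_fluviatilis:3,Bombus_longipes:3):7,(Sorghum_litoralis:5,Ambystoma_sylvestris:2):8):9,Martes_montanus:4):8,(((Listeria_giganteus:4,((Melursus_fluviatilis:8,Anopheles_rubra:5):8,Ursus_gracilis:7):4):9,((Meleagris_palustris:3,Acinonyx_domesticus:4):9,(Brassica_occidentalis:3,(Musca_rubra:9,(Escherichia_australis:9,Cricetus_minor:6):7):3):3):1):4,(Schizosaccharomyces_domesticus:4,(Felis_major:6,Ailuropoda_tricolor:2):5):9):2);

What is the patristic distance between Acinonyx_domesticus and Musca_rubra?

The path runs Acinonyx_domesticus → … → MRCA → … → Musca_rubra; the MRCA is the node subtending ((Meleagris_palustris,Acinonyx_domesticus),(Brassica_occidentalis,(Musca_rubra,(Escherichia_australis,Cricetus_minor)))).
Branch lengths along that path: 4 + 9 + 3 + 3 + 9 = 28.

28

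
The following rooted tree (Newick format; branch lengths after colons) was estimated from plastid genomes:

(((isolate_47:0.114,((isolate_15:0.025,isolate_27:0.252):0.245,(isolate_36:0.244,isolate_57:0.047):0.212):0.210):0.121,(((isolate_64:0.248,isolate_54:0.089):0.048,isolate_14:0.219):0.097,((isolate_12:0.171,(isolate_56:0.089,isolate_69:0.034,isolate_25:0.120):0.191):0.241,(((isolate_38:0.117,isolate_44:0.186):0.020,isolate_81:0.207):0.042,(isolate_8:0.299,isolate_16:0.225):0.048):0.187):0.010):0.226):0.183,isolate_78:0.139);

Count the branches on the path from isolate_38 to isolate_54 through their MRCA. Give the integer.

8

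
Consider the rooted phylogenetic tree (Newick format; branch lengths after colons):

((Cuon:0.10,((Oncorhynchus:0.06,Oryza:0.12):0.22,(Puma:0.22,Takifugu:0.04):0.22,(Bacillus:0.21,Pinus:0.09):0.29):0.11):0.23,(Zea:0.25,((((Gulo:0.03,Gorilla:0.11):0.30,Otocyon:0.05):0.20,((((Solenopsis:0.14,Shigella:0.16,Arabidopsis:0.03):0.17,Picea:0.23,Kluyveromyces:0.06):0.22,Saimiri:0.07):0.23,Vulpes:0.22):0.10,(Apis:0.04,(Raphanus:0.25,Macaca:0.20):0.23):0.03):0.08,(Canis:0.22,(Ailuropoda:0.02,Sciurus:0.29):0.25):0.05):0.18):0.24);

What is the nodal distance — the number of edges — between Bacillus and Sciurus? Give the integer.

9

The MRCA of Bacillus and Sciurus is the root of the tree.
From Bacillus up to that node: 4 branches. From Sciurus up to the same node: 5 branches. Total: 4 + 5 = 9.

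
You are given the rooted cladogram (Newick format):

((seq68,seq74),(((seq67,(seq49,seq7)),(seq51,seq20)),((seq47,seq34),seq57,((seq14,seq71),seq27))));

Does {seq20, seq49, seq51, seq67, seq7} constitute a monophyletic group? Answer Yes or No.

The most recent common ancestor of these taxa subtends ((seq67,(seq49,seq7)),(seq51,seq20)).
That clade has exactly 5 tips — every listed taxon and nothing else — so the group is monophyletic.

Yes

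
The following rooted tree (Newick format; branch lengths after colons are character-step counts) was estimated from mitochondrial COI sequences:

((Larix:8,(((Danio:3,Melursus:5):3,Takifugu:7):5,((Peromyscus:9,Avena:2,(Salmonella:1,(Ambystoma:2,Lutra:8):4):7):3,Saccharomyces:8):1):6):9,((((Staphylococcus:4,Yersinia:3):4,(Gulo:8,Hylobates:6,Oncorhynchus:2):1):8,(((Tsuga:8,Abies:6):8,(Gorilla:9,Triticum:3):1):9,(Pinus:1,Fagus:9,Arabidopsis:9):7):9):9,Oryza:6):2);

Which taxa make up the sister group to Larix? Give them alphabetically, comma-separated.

Larix attaches to the tree at the node subtending (Larix,(((Danio,Melursus),Takifugu),((Peromyscus,Avena,(Salmonella,(Ambystoma,Lutra))),Saccharomyces))).
The other lineage descending from that same node — the sister group — is (((Danio,Melursus),Takifugu),((Peromyscus,Avena,(Salmonella,(Ambystoma,Lutra))),Saccharomyces)); its 9 tips in alphabetical order are the answer.

Ambystoma, Avena, Danio, Lutra, Melursus, Peromyscus, Saccharomyces, Salmonella, Takifugu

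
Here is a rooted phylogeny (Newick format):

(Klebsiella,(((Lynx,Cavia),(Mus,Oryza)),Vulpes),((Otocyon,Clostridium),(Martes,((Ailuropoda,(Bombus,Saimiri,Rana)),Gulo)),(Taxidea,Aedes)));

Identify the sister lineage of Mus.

Oryza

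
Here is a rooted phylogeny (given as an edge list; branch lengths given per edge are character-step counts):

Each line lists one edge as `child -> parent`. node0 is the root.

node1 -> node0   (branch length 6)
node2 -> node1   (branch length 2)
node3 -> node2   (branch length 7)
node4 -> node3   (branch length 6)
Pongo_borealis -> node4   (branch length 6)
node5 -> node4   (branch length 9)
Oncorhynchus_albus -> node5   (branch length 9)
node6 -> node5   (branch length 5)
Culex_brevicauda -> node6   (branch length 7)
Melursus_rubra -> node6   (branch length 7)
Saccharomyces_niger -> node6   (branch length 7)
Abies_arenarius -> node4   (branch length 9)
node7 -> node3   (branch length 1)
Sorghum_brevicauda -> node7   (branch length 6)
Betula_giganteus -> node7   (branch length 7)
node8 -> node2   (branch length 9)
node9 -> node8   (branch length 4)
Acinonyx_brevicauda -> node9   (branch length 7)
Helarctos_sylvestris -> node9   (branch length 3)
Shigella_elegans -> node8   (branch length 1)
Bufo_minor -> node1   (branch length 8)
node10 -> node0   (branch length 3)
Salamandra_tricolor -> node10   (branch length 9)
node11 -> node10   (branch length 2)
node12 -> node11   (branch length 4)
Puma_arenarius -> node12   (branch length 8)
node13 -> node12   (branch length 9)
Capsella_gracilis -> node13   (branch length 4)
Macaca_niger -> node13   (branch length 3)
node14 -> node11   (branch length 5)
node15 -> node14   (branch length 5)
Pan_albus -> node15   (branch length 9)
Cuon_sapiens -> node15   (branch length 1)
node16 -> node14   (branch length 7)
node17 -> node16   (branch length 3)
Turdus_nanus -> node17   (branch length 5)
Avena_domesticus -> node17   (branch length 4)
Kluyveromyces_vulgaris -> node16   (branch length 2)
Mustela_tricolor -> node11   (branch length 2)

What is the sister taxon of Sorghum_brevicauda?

Sorghum_brevicauda attaches to the tree at the node subtending (Sorghum_brevicauda,Betula_giganteus).
The other lineage descending from that same node — the sister group — is the single tip Betula_giganteus.

Betula_giganteus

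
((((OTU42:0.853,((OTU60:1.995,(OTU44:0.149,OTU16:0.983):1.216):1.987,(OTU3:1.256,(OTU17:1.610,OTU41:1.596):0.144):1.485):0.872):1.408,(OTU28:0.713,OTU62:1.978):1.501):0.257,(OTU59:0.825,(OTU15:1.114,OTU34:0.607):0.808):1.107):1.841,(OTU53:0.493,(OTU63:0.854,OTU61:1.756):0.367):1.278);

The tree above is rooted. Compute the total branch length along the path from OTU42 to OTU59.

The path runs OTU42 → … → MRCA → … → OTU59; the MRCA is the node subtending (((OTU42,((OTU60,(OTU44,OTU16)),(OTU3,(OTU17,OTU41)))),(OTU28,OTU62)),(OTU59,(OTU15,OTU34))).
Branch lengths along that path: 0.853 + 1.408 + 0.257 + 1.107 + 0.825 = 4.450.

4.450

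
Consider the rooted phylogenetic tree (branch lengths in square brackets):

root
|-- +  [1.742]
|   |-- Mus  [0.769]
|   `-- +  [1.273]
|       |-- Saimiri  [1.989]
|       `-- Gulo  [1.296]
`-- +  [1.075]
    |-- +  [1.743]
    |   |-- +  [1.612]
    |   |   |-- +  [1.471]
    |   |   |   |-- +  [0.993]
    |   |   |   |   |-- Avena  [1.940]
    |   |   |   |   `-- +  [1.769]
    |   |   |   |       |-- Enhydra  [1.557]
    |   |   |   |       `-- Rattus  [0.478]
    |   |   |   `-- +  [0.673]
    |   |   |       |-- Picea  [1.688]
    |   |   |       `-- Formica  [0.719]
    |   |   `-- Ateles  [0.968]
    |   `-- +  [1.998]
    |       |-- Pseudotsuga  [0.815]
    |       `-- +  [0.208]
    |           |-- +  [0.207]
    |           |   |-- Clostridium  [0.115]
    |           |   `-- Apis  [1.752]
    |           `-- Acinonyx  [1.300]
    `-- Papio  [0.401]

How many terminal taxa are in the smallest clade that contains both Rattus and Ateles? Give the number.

The MRCA of Rattus and Ateles is the node subtending (((Avena,(Enhydra,Rattus)),(Picea,Formica)),Ateles).
That clade contains 6 terminal taxa: Ateles, Avena, Enhydra, Formica, Picea, Rattus.

6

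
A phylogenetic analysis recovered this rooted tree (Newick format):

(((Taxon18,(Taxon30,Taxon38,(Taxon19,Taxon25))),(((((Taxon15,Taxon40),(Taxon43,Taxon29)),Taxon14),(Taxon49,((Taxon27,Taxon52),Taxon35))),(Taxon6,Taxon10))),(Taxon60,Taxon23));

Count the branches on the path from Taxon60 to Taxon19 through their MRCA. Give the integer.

7

The MRCA of Taxon60 and Taxon19 is the root of the tree.
From Taxon60 up to that node: 2 branches. From Taxon19 up to the same node: 5 branches. Total: 2 + 5 = 7.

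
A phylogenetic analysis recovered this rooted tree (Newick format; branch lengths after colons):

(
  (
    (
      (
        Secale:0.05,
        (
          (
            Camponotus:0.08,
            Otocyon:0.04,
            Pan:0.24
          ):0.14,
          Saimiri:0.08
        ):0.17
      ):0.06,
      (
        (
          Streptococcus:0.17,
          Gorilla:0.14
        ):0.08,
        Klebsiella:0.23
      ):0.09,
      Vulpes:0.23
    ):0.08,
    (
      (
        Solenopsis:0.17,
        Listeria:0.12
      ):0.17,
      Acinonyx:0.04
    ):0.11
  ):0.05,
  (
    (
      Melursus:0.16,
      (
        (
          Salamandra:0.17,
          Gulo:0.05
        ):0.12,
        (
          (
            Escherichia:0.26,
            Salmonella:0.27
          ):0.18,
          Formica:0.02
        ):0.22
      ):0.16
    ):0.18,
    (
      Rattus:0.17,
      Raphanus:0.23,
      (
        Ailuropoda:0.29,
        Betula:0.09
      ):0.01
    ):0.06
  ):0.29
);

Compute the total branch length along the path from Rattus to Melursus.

The path runs Rattus → … → MRCA → … → Melursus; the MRCA is the node subtending ((Melursus,((Salamandra,Gulo),((Escherichia,Salmonella),Formica))),(Rattus,Raphanus,(Ailuropoda,Betula))).
Branch lengths along that path: 0.17 + 0.06 + 0.18 + 0.16 = 0.57.

0.57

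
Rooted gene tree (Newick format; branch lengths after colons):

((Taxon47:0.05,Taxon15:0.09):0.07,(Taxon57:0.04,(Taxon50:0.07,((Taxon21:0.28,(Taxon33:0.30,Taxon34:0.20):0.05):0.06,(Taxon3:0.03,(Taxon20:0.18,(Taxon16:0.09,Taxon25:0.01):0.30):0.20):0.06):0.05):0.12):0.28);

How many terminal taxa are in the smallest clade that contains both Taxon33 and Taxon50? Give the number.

8

The MRCA of Taxon33 and Taxon50 is the node subtending (Taxon50,((Taxon21,(Taxon33,Taxon34)),(Taxon3,(Taxon20,(Taxon16,Taxon25))))).
That clade contains 8 terminal taxa: Taxon16, Taxon20, Taxon21, Taxon25, Taxon3, Taxon33, Taxon34, Taxon50.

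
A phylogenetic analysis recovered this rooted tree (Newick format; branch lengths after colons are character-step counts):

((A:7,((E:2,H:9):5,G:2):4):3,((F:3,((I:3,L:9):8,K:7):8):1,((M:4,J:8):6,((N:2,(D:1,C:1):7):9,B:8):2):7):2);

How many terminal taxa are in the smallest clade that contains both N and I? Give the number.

The MRCA of N and I is the node subtending ((F,((I,L),K)),((M,J),((N,(D,C)),B))).
That clade contains 10 terminal taxa: B, C, D, F, I, J, K, L, M, N.

10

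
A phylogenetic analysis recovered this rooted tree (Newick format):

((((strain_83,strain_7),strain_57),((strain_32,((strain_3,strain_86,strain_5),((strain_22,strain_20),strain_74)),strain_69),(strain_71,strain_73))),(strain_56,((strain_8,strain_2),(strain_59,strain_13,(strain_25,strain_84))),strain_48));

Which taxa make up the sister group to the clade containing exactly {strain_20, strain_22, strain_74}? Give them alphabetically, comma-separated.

The clade containing exactly {strain_20, strain_22, strain_74} attaches to the tree at the node subtending ((strain_3,strain_86,strain_5),((strain_22,strain_20),strain_74)).
The other lineage descending from that same node — the sister group — is (strain_3,strain_86,strain_5); its 3 tips in alphabetical order are the answer.

strain_3, strain_5, strain_86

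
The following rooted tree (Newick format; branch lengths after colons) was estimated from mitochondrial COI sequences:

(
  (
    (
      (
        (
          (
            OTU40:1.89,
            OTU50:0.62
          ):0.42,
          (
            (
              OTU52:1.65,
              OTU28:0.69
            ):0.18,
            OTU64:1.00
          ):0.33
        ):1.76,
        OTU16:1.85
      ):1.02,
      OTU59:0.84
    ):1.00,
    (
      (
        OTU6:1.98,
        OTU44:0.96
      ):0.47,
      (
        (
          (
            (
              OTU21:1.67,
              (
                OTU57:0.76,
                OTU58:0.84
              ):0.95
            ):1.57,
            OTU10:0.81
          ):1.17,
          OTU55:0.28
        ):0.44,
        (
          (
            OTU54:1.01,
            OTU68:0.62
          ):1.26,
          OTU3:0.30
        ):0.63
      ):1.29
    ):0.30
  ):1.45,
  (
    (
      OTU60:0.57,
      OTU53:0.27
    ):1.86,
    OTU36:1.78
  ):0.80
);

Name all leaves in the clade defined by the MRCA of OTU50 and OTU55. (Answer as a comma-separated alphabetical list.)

OTU10, OTU16, OTU21, OTU28, OTU3, OTU40, OTU44, OTU50, OTU52, OTU54, OTU55, OTU57, OTU58, OTU59, OTU6, OTU64, OTU68

Tracing OTU50: it sits inside (OTU40,OTU50).
Tracing OTU55: it sits inside (((OTU21,(OTU57,OTU58)),OTU10),OTU55).
The smallest clade enclosing both is (((((OTU40,OTU50),((OTU52,OTU28),OTU64)),OTU16),OTU59),((OTU6,OTU44),((((OTU21,(OTU57,OTU58)),OTU10),OTU55),((OTU54,OTU68),OTU3)))); the answer is its 17 terminal taxa in alphabetical order.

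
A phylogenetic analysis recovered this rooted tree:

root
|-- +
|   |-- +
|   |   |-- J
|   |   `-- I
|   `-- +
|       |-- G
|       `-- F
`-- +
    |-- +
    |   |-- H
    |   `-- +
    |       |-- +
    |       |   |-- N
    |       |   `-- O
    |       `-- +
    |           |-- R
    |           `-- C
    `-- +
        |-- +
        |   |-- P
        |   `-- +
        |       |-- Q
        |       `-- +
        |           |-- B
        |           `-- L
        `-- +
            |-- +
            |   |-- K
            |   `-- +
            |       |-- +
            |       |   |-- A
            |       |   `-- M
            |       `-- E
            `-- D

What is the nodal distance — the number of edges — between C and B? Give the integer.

9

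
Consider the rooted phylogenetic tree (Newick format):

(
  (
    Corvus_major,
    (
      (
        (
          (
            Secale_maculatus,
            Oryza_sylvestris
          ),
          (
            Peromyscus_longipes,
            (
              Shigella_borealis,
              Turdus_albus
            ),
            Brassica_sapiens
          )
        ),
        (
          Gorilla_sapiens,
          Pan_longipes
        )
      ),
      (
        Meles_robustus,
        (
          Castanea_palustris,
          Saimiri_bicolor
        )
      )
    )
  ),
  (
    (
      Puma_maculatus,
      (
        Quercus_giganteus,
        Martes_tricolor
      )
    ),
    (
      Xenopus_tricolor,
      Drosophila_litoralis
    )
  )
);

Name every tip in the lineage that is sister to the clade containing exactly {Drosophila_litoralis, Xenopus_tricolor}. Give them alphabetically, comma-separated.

Martes_tricolor, Puma_maculatus, Quercus_giganteus

The clade containing exactly {Drosophila_litoralis, Xenopus_tricolor} attaches to the tree at the node subtending ((Puma_maculatus,(Quercus_giganteus,Martes_tricolor)),(Xenopus_tricolor,Drosophila_litoralis)).
The other lineage descending from that same node — the sister group — is (Puma_maculatus,(Quercus_giganteus,Martes_tricolor)); its 3 tips in alphabetical order are the answer.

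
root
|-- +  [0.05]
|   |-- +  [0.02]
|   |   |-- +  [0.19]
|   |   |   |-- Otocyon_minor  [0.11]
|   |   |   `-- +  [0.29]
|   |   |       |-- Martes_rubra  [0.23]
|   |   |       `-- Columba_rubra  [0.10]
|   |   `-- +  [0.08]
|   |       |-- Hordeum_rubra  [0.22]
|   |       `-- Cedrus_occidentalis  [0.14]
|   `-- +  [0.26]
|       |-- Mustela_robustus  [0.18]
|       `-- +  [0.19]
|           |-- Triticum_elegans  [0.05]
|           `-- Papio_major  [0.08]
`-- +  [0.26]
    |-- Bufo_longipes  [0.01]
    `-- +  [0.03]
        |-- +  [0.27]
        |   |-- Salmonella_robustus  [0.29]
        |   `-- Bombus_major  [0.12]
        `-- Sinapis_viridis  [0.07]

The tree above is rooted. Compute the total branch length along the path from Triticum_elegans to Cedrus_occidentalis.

The path runs Triticum_elegans → … → MRCA → … → Cedrus_occidentalis; the MRCA is the node subtending (((Otocyon_minor,(Martes_rubra,Columba_rubra)),(Hordeum_rubra,Cedrus_occidentalis)),(Mustela_robustus,(Triticum_elegans,Papio_major))).
Branch lengths along that path: 0.05 + 0.19 + 0.26 + 0.02 + 0.08 + 0.14 = 0.74.

0.74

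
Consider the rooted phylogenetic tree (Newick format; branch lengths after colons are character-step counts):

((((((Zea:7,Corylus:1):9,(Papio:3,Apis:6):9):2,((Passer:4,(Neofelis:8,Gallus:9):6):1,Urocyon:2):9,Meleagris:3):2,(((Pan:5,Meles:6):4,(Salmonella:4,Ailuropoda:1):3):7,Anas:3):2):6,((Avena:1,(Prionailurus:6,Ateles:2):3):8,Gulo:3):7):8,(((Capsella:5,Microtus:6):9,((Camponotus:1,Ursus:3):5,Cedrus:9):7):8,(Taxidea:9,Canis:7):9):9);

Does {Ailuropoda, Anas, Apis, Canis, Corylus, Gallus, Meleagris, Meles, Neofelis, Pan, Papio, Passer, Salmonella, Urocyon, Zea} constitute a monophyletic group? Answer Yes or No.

No

The MRCA of the listed taxa is the root, so the smallest clade containing them is the whole tree.
That clade also contains Ateles, Avena, Camponotus, Capsella, Cedrus, Gulo, Microtus, Prionailurus, Taxidea, Ursus, which are not in the proposed group, so the group is not monophyletic.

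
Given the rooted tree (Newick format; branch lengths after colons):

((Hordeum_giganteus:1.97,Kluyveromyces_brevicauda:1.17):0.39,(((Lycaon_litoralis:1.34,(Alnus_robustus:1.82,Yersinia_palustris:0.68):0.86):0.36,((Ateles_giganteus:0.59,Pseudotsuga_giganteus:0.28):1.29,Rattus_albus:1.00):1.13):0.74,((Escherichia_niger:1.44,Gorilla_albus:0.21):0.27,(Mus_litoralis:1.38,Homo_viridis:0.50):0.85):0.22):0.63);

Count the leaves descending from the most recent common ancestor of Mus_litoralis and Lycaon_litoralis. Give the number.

The MRCA of Mus_litoralis and Lycaon_litoralis is the node subtending (((Lycaon_litoralis,(Alnus_robustus,Yersinia_palustris)),((Ateles_giganteus,Pseudotsuga_giganteus),Rattus_albus)),((Escherichia_niger,Gorilla_albus),(Mus_litoralis,Homo_viridis))).
That clade contains 10 terminal taxa: Alnus_robustus, Ateles_giganteus, Escherichia_niger, Gorilla_albus, Homo_viridis, Lycaon_litoralis, Mus_litoralis, Pseudotsuga_giganteus, Rattus_albus, Yersinia_palustris.

10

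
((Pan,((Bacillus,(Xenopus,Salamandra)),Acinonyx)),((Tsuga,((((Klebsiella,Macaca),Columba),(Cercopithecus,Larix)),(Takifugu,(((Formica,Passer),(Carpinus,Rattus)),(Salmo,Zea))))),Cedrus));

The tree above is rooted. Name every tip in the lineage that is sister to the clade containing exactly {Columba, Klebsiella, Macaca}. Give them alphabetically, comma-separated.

The clade containing exactly {Columba, Klebsiella, Macaca} attaches to the tree at the node subtending (((Klebsiella,Macaca),Columba),(Cercopithecus,Larix)).
The other lineage descending from that same node — the sister group — is (Cercopithecus,Larix); its 2 tips in alphabetical order are the answer.

Cercopithecus, Larix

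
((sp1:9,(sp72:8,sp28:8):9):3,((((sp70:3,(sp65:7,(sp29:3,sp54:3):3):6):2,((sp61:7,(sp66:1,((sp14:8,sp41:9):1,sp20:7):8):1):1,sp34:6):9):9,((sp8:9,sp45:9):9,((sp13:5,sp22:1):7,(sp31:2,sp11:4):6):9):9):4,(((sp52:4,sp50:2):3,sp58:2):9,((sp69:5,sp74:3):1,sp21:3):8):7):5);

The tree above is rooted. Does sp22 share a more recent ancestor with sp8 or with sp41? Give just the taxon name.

The MRCA of sp22 and sp8 subtends ((sp8,sp45),((sp13,sp22),(sp31,sp11))) (6 taxa).
The MRCA of sp22 and sp41 subtends (((sp70,(sp65,(sp29,sp54))),((sp61,(sp66,((sp14,sp41),sp20))),sp34)),((sp8,sp45),((sp13,sp22),(sp31,sp11)))) (16 taxa).
The first is nested inside the second, so sp22 shares a more recent common ancestor with sp8.

sp8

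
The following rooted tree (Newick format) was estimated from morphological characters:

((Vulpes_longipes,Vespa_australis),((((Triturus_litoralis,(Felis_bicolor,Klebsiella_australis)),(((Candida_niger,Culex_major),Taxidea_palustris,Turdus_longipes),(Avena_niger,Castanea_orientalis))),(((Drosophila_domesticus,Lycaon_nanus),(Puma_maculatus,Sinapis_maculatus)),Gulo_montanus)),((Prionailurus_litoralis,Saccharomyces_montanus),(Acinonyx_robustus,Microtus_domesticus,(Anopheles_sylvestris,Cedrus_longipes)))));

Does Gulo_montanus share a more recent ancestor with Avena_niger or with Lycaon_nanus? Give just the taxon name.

Lycaon_nanus

The MRCA of Gulo_montanus and Lycaon_nanus subtends (((Drosophila_domesticus,Lycaon_nanus),(Puma_maculatus,Sinapis_maculatus)),Gulo_montanus) (5 taxa).
The MRCA of Gulo_montanus and Avena_niger subtends (((Triturus_litoralis,(Felis_bicolor,Klebsiella_australis)),(((Candida_niger,Culex_major),Taxidea_palustris,Turdus_longipes),(Avena_niger,Castanea_orientalis))),(((Drosophila_domesticus,Lycaon_nanus),(Puma_maculatus,Sinapis_maculatus)),Gulo_montanus)) (14 taxa).
The first is nested inside the second, so Gulo_montanus shares a more recent common ancestor with Lycaon_nanus.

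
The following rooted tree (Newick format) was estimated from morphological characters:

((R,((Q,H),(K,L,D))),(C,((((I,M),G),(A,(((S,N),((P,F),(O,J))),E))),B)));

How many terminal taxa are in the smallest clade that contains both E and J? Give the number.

The MRCA of E and J is the node subtending (((S,N),((P,F),(O,J))),E).
That clade contains 7 terminal taxa: E, F, J, N, O, P, S.

7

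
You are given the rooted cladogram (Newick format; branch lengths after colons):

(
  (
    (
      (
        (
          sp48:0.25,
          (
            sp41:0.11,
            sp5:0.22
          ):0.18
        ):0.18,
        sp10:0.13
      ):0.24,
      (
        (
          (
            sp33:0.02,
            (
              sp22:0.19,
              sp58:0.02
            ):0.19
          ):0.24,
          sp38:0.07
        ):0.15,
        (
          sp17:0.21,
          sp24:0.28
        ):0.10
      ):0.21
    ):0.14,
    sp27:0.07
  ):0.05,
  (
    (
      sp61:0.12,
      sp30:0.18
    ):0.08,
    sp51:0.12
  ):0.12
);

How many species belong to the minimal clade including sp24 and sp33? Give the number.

The MRCA of sp24 and sp33 is the node subtending (((sp33,(sp22,sp58)),sp38),(sp17,sp24)).
That clade contains 6 terminal taxa: sp17, sp22, sp24, sp33, sp38, sp58.

6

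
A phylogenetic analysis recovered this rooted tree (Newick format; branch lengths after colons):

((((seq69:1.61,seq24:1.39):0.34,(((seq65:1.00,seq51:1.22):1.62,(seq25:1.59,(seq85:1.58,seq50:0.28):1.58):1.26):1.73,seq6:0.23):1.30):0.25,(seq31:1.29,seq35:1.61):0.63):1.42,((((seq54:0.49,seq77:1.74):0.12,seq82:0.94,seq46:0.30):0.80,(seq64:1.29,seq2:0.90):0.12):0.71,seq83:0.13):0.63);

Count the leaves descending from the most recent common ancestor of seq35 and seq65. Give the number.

10

The MRCA of seq35 and seq65 is the node subtending (((seq69,seq24),(((seq65,seq51),(seq25,(seq85,seq50))),seq6)),(seq31,seq35)).
That clade contains 10 terminal taxa: seq24, seq25, seq31, seq35, seq50, seq51, seq6, seq65, seq69, seq85.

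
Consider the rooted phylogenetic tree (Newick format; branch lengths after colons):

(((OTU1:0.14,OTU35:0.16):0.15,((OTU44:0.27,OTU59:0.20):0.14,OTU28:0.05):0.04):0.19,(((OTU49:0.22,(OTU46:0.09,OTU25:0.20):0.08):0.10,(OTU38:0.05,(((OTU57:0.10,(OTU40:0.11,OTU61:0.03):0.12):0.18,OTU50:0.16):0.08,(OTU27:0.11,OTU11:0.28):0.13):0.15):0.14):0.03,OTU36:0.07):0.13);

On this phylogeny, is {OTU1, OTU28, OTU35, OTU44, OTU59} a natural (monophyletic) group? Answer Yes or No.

Yes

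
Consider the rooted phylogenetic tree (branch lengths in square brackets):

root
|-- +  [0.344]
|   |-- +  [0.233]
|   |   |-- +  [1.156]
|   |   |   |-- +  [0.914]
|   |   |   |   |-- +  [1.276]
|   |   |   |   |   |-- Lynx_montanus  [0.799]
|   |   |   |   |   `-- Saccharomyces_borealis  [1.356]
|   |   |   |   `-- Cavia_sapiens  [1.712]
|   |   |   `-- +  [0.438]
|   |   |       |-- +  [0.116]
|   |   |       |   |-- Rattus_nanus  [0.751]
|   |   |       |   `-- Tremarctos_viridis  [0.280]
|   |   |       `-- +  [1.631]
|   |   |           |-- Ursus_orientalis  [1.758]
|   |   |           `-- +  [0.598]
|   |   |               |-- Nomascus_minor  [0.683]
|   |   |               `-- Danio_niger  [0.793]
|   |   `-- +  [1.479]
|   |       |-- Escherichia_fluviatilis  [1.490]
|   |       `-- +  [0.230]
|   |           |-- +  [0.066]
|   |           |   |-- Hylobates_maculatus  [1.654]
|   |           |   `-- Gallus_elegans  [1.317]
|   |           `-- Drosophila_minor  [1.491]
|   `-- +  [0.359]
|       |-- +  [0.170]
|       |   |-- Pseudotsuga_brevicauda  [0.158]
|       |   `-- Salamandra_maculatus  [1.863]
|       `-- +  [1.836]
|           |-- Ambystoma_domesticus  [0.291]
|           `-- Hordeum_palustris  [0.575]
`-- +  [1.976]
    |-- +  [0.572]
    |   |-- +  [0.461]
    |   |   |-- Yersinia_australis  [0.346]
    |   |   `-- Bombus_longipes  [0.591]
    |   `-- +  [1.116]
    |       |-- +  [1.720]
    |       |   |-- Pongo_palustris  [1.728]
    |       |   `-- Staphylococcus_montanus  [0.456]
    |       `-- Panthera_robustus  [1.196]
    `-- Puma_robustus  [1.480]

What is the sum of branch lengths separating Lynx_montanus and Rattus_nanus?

4.294

The path runs Lynx_montanus → … → MRCA → … → Rattus_nanus; the MRCA is the node subtending (((Lynx_montanus,Saccharomyces_borealis),Cavia_sapiens),((Rattus_nanus,Tremarctos_viridis),(Ursus_orientalis,(Nomascus_minor,Danio_niger)))).
Branch lengths along that path: 0.799 + 1.276 + 0.914 + 0.438 + 0.116 + 0.751 = 4.294.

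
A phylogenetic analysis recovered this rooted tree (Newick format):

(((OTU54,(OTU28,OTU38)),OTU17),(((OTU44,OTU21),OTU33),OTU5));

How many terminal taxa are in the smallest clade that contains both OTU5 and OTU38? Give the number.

8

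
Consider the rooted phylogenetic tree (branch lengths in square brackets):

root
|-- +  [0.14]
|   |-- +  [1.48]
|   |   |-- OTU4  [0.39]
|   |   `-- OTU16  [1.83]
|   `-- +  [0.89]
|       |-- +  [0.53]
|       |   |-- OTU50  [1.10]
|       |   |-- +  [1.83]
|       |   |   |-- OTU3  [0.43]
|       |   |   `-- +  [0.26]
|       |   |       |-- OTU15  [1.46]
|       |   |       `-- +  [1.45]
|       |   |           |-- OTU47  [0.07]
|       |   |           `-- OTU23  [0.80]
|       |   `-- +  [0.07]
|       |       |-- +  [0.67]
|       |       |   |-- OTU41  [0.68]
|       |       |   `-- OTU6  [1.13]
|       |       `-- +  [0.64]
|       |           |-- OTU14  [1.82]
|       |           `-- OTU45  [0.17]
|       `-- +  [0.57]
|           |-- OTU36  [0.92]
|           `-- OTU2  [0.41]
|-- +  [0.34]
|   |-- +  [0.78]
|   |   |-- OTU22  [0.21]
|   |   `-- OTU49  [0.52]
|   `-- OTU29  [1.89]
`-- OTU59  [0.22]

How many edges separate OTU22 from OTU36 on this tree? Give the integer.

7

The MRCA of OTU22 and OTU36 is the root of the tree.
From OTU22 up to that node: 3 branches. From OTU36 up to the same node: 4 branches. Total: 3 + 4 = 7.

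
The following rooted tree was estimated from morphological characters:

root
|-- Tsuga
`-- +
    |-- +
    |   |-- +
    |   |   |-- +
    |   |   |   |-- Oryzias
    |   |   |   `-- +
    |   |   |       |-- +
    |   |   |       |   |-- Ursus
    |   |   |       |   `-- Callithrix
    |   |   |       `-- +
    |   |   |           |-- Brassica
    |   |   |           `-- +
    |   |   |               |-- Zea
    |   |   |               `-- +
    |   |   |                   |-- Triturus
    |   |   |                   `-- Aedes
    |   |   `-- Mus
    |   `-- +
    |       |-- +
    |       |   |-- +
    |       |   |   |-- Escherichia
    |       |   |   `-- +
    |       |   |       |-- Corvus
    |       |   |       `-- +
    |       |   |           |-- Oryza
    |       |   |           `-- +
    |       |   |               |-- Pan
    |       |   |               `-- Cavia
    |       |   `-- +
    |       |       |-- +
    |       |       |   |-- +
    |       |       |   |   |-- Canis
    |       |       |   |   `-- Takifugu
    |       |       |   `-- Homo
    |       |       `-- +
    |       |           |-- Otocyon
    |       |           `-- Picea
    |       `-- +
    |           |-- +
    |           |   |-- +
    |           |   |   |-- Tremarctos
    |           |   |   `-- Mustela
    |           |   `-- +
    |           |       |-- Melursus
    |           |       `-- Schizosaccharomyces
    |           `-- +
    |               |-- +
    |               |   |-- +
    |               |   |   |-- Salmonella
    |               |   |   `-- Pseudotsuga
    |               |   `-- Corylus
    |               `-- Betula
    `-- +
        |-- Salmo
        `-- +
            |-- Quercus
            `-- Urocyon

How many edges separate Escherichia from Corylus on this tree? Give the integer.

7

The MRCA of Escherichia and Corylus is the node subtending (((Escherichia,(Corvus,(Oryza,(Pan,Cavia)))),(((Canis,Takifugu),Homo),(Otocyon,Picea))),(((Tremarctos,Mustela),(Melursus,Schizosaccharomyces)),(((Salmonella,Pseudotsuga),Corylus),Betula))).
From Escherichia up to that node: 3 branches. From Corylus up to the same node: 4 branches. Total: 3 + 4 = 7.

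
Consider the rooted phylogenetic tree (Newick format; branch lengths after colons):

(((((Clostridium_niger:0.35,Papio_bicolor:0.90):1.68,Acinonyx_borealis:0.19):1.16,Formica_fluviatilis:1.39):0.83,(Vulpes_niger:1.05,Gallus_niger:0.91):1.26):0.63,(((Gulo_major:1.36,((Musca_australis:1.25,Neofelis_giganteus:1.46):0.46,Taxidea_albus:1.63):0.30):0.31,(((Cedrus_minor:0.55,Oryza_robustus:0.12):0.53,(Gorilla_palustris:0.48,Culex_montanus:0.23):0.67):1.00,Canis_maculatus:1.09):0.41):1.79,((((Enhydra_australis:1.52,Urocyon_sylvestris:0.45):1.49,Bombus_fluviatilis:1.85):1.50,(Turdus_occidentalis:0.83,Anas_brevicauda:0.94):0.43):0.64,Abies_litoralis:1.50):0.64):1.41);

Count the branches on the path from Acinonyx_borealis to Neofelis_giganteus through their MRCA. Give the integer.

10

The MRCA of Acinonyx_borealis and Neofelis_giganteus is the root of the tree.
From Acinonyx_borealis up to that node: 4 branches. From Neofelis_giganteus up to the same node: 6 branches. Total: 4 + 6 = 10.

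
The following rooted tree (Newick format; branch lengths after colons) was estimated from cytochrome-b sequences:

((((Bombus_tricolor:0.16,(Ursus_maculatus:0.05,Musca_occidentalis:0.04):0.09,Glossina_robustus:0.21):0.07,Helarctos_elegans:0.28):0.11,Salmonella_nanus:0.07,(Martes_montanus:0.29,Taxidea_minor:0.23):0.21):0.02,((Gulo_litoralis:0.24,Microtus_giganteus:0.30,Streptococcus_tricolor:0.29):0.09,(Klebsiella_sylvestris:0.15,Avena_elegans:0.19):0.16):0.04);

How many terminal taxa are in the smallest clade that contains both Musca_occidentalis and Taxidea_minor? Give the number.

8

The MRCA of Musca_occidentalis and Taxidea_minor is the node subtending (((Bombus_tricolor,(Ursus_maculatus,Musca_occidentalis),Glossina_robustus),Helarctos_elegans),Salmonella_nanus,(Martes_montanus,Taxidea_minor)).
That clade contains 8 terminal taxa: Bombus_tricolor, Glossina_robustus, Helarctos_elegans, Martes_montanus, Musca_occidentalis, Salmonella_nanus, Taxidea_minor, Ursus_maculatus.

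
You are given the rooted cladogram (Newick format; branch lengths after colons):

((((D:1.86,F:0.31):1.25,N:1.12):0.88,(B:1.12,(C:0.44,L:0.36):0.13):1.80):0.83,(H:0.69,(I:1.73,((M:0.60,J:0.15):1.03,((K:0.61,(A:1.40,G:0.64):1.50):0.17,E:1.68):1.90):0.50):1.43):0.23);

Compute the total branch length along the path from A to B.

10.88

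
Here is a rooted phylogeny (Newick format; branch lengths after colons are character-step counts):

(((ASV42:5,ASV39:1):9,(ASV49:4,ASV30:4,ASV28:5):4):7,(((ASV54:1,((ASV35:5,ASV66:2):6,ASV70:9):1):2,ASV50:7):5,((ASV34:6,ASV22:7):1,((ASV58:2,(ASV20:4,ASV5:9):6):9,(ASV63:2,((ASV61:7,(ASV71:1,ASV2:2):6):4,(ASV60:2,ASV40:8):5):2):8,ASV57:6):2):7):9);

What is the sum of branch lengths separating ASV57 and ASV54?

23

The path runs ASV57 → … → MRCA → … → ASV54; the MRCA is the node subtending (((ASV54,((ASV35,ASV66),ASV70)),ASV50),((ASV34,ASV22),((ASV58,(ASV20,ASV5)),(ASV63,((ASV61,(ASV71,ASV2)),(ASV60,ASV40))),ASV57))).
Branch lengths along that path: 6 + 2 + 7 + 5 + 2 + 1 = 23.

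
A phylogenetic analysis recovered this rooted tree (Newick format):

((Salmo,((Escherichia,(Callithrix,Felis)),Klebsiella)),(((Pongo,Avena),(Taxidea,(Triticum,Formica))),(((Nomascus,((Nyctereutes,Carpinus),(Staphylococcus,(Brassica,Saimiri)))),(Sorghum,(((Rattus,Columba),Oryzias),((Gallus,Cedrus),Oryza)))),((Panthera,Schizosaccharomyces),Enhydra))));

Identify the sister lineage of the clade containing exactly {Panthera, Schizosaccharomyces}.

Enhydra

The clade containing exactly {Panthera, Schizosaccharomyces} attaches to the tree at the node subtending ((Panthera,Schizosaccharomyces),Enhydra).
The other lineage descending from that same node — the sister group — is the single tip Enhydra.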